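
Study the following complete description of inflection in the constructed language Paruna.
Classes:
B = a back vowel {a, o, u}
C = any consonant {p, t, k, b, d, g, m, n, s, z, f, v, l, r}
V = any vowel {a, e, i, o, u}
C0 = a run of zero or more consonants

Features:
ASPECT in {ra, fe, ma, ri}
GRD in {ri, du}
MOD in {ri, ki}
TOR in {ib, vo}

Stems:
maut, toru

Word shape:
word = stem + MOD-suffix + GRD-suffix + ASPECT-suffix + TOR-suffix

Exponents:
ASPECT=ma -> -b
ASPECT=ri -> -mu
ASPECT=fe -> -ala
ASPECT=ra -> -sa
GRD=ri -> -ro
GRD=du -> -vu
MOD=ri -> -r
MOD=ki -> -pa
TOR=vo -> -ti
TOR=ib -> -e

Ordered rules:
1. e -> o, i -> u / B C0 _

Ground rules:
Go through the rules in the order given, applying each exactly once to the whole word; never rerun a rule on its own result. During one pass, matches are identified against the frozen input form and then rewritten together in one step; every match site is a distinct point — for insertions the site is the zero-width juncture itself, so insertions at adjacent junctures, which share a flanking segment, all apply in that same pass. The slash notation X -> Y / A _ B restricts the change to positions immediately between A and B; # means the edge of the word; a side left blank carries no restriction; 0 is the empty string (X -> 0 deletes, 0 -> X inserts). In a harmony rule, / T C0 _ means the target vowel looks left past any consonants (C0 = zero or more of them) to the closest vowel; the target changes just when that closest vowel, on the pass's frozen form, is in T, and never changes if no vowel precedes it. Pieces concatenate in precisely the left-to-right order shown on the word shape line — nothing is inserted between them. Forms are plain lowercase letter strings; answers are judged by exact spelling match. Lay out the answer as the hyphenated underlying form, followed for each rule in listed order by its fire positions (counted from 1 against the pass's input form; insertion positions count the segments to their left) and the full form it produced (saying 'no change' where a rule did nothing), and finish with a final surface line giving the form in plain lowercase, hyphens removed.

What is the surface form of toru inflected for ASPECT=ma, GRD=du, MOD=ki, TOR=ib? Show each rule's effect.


underlying: toru-pa-vu-b-e
1. e -> o, i -> u / B C0 _: fires at position(s) 10: torupavubo
surface: torupavubo


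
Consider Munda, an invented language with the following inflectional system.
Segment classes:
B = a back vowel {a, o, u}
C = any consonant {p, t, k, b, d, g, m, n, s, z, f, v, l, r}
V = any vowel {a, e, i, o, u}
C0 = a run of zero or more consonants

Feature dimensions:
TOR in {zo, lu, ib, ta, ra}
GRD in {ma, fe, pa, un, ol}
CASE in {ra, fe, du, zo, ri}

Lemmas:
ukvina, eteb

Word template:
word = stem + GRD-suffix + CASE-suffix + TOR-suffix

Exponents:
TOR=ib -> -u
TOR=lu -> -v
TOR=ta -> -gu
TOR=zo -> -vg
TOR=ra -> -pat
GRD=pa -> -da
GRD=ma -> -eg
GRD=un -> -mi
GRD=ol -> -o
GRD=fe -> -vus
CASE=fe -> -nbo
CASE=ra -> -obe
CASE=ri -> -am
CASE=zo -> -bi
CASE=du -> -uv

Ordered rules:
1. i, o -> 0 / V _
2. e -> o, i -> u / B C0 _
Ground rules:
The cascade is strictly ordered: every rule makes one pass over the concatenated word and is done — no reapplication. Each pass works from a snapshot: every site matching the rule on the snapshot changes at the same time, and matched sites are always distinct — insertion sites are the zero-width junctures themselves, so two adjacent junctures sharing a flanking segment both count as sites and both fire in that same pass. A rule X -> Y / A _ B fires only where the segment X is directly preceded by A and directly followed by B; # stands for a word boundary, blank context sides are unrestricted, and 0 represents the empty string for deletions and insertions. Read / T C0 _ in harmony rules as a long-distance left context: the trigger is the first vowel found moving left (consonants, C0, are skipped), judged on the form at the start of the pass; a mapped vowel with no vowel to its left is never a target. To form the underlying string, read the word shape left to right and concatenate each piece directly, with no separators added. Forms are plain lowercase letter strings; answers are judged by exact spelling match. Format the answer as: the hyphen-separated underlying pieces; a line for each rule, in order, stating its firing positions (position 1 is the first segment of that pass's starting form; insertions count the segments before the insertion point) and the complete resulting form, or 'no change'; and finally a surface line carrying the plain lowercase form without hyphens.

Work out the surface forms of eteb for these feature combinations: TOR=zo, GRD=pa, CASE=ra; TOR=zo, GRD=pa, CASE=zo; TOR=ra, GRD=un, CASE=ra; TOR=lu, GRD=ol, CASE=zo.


cell TOR=zo, GRD=pa, CASE=ra:
underlying: eteb-da-obe-vg
1. i, o -> 0 / V _: fires at position(s) 7: etebdabevg
2. e -> o, i -> u / B C0 _: fires at position(s) 8: etebdabovg
surface: etebdabovg

cell TOR=zo, GRD=pa, CASE=zo:
underlying: eteb-da-bi-vg
1. i, o -> 0 / V _: no change
2. e -> o, i -> u / B C0 _: fires at position(s) 8: etebdabuvg
surface: etebdabuvg

cell TOR=ra, GRD=un, CASE=ra:
underlying: eteb-mi-obe-pat
1. i, o -> 0 / V _: fires at position(s) 7: etebmibepat
2. e -> o, i -> u / B C0 _: no change
surface: etebmibepat

cell TOR=lu, GRD=ol, CASE=zo:
underlying: eteb-o-bi-v
1. i, o -> 0 / V _: no change
2. e -> o, i -> u / B C0 _: fires at position(s) 7: etebobuv
surface: etebobuv


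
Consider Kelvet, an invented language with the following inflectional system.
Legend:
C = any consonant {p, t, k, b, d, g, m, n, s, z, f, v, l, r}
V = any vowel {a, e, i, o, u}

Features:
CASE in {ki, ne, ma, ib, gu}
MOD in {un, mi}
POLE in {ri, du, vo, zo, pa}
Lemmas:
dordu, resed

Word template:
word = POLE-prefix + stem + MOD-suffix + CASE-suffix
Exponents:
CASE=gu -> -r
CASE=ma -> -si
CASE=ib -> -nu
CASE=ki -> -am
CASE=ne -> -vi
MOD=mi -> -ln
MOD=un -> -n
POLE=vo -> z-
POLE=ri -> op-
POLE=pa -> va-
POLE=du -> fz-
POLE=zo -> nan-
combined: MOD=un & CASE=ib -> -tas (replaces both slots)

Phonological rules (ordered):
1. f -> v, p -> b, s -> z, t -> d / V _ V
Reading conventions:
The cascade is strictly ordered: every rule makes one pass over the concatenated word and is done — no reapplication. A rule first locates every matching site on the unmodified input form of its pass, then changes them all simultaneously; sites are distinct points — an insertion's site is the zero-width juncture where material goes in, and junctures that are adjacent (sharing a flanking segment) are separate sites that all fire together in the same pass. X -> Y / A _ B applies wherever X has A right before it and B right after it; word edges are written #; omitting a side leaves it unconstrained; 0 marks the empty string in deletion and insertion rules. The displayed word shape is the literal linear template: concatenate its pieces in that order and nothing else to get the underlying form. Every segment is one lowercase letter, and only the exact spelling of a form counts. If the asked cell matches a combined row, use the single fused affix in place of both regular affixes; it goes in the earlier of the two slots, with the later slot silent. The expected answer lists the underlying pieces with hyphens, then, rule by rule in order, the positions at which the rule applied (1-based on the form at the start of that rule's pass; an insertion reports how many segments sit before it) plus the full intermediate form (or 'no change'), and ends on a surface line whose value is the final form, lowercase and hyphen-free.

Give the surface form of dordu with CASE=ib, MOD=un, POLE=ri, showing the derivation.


underlying: op-dordu-tas
1. f -> v, p -> b, s -> z, t -> d / V _ V: fires at position(s) 8: opdordudas
surface: opdordudas


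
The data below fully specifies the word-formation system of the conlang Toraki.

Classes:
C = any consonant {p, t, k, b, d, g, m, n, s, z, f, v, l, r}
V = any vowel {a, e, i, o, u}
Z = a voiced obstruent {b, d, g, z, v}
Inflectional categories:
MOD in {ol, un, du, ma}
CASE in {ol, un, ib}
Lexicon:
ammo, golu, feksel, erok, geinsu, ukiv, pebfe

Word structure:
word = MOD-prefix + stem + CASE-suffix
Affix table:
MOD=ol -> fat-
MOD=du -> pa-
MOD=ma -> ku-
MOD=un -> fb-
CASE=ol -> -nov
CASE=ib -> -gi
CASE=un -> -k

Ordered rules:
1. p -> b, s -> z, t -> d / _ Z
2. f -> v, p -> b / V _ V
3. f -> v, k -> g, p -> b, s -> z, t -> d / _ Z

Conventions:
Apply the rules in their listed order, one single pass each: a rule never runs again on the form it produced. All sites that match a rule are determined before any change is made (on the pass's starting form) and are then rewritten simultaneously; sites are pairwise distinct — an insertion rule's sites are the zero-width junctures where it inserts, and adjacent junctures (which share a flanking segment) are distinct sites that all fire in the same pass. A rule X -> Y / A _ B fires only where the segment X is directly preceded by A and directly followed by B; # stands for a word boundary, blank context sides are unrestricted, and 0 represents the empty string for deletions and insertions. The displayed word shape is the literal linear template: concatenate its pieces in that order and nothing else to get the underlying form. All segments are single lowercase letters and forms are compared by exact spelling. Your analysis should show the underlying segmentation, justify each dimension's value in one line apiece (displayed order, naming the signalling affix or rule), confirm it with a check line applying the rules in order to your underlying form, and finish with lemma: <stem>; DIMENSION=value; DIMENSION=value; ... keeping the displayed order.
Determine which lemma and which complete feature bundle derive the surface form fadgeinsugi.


underlying: fat-geinsu-gi
MOD=ol - signalled by the affix fat-
CASE=ib - signalled by the affix -gi
check: fatgeinsugi -> fadgeinsugi -> fadgeinsugi -> fadgeinsugi
lemma: geinsu; MOD=ol; CASE=ib


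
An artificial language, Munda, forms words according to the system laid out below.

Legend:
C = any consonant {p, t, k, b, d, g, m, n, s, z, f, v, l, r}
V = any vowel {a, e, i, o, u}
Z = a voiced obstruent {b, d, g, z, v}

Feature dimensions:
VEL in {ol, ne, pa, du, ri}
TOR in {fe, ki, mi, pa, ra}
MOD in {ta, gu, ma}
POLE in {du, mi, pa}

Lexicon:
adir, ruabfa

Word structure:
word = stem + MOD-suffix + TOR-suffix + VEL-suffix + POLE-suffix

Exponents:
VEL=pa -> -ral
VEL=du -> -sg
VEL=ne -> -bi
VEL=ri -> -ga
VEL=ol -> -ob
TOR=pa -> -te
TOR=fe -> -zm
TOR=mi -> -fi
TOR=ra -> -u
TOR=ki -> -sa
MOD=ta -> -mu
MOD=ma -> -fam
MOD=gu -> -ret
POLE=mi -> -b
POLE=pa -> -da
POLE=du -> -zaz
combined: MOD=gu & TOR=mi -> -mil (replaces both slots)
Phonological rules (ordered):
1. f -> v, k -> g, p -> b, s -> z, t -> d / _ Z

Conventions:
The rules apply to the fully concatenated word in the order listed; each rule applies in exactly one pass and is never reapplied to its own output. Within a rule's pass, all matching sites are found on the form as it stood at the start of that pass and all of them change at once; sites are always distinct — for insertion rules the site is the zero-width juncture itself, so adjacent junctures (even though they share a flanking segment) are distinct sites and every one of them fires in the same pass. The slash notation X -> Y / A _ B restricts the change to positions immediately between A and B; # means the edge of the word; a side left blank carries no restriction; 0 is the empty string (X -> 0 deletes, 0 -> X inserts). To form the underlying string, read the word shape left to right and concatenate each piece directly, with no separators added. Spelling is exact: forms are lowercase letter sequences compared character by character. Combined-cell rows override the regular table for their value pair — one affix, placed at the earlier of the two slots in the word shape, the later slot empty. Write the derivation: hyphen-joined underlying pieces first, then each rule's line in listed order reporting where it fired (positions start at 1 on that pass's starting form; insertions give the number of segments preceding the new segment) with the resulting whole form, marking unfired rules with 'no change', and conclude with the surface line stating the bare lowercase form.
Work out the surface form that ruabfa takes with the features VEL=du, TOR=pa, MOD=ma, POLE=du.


underlying: ruabfa-fam-te-sg-zaz
1. f -> v, k -> g, p -> b, s -> z, t -> d / _ Z: fires at position(s) 12: ruabfafamtezgzaz
surface: ruabfafamtezgzaz


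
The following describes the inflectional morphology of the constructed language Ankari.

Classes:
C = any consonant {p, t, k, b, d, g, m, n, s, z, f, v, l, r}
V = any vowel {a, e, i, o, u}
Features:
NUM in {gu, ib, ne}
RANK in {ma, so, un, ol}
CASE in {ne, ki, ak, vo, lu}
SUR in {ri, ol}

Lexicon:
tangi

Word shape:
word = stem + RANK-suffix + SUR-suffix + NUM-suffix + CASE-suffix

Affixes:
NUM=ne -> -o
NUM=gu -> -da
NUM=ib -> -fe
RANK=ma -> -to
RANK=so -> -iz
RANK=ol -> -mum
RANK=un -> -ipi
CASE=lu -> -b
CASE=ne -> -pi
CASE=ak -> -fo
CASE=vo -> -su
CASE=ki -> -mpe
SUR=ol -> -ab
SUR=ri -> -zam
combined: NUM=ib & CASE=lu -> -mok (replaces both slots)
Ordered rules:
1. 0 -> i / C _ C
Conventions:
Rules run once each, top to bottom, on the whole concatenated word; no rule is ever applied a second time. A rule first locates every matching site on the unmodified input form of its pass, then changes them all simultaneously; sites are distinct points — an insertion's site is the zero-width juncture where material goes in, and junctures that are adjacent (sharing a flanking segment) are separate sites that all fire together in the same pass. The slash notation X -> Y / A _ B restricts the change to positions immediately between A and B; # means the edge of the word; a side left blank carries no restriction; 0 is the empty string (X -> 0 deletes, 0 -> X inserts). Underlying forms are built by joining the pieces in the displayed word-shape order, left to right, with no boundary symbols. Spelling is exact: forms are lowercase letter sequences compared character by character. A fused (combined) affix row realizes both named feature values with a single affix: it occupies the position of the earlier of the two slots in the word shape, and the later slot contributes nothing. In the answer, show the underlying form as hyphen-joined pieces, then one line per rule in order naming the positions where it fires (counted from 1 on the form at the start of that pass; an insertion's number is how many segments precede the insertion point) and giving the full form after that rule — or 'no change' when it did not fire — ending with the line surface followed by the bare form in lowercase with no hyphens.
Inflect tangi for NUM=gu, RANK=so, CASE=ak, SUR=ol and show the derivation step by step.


underlying: tangi-iz-ab-da-fo
1. 0 -> i / C _ C: inserts after position(s) 3, 9: tanigiizabidafo
surface: tanigiizabidafo


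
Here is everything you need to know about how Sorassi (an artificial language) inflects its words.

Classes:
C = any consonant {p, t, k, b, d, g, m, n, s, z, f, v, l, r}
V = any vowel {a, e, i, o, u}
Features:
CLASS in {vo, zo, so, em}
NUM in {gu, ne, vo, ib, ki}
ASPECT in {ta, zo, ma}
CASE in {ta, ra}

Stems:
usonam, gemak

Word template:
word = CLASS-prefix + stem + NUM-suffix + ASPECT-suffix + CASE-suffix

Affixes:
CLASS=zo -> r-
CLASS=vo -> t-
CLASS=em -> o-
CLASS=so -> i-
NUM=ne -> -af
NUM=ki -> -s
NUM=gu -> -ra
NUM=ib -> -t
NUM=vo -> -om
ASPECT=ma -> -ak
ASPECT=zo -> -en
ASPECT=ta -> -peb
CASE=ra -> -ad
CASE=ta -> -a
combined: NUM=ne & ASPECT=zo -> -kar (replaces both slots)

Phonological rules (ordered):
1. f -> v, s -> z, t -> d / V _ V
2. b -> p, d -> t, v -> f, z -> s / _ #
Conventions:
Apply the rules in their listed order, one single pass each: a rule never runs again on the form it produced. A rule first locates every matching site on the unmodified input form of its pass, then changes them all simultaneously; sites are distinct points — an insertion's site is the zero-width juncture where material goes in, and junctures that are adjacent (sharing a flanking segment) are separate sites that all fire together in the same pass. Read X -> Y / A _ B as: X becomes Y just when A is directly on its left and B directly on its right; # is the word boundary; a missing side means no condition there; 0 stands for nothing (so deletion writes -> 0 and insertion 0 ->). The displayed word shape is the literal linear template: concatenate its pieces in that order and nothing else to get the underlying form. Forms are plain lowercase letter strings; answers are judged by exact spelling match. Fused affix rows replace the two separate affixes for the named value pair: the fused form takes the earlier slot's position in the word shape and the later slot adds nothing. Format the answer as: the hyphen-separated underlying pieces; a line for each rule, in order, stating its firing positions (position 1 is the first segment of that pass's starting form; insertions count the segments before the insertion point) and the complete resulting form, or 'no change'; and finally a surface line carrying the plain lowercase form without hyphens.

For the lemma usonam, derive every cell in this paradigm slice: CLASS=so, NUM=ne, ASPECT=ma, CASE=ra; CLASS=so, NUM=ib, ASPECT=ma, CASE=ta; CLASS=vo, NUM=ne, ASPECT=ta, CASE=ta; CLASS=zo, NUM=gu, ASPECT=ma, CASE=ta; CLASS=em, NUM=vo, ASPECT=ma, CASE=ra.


cell CLASS=so, NUM=ne, ASPECT=ma, CASE=ra:
underlying: i-usonam-af-ak-ad
1. f -> v, s -> z, t -> d / V _ V: fires at position(s) 3, 9: iuzonamavakad
2. b -> p, d -> t, v -> f, z -> s / _ #: fires at position(s) 13: iuzonamavakat
surface: iuzonamavakat

cell CLASS=so, NUM=ib, ASPECT=ma, CASE=ta:
underlying: i-usonam-t-ak-a
1. f -> v, s -> z, t -> d / V _ V: fires at position(s) 3: iuzonamtaka
2. b -> p, d -> t, v -> f, z -> s / _ #: no change
surface: iuzonamtaka

cell CLASS=vo, NUM=ne, ASPECT=ta, CASE=ta:
underlying: t-usonam-af-peb-a
1. f -> v, s -> z, t -> d / V _ V: fires at position(s) 3: tuzonamafpeba
2. b -> p, d -> t, v -> f, z -> s / _ #: no change
surface: tuzonamafpeba

cell CLASS=zo, NUM=gu, ASPECT=ma, CASE=ta:
underlying: r-usonam-ra-ak-a
1. f -> v, s -> z, t -> d / V _ V: fires at position(s) 3: ruzonamraaka
2. b -> p, d -> t, v -> f, z -> s / _ #: no change
surface: ruzonamraaka

cell CLASS=em, NUM=vo, ASPECT=ma, CASE=ra:
underlying: o-usonam-om-ak-ad
1. f -> v, s -> z, t -> d / V _ V: fires at position(s) 3: ouzonamomakad
2. b -> p, d -> t, v -> f, z -> s / _ #: fires at position(s) 13: ouzonamomakat
surface: ouzonamomakat


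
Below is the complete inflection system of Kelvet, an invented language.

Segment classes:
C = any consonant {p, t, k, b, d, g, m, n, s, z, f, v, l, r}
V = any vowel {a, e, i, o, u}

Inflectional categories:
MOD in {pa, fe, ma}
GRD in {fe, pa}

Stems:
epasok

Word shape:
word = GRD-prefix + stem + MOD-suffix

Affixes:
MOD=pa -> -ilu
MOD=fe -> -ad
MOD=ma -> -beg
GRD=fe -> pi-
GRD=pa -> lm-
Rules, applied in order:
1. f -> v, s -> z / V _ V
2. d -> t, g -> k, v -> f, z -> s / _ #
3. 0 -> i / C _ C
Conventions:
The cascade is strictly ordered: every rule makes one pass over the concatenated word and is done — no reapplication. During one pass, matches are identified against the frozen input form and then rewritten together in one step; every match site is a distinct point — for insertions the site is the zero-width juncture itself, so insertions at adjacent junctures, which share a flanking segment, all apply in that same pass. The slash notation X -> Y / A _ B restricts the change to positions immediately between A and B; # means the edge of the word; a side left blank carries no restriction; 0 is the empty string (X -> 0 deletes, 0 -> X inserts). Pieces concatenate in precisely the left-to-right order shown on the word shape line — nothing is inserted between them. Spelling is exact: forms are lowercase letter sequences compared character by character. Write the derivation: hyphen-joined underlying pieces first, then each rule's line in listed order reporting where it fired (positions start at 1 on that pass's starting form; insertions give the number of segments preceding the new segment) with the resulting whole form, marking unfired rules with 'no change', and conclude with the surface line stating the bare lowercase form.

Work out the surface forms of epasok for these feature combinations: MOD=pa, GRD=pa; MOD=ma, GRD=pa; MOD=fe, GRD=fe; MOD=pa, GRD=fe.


cell MOD=pa, GRD=pa:
underlying: lm-epasok-ilu
1. f -> v, s -> z / V _ V: fires at position(s) 6: lmepazokilu
2. d -> t, g -> k, v -> f, z -> s / _ #: no change
3. 0 -> i / C _ C: inserts after position(s) 1: limepazokilu
surface: limepazokilu

cell MOD=ma, GRD=pa:
underlying: lm-epasok-beg
1. f -> v, s -> z / V _ V: fires at position(s) 6: lmepazokbeg
2. d -> t, g -> k, v -> f, z -> s / _ #: fires at position(s) 11: lmepazokbek
3. 0 -> i / C _ C: inserts after position(s) 1, 8: limepazokibek
surface: limepazokibek

cell MOD=fe, GRD=fe:
underlying: pi-epasok-ad
1. f -> v, s -> z / V _ V: fires at position(s) 6: piepazokad
2. d -> t, g -> k, v -> f, z -> s / _ #: fires at position(s) 10: piepazokat
3. 0 -> i / C _ C: no change
surface: piepazokat

cell MOD=pa, GRD=fe:
underlying: pi-epasok-ilu
1. f -> v, s -> z / V _ V: fires at position(s) 6: piepazokilu
2. d -> t, g -> k, v -> f, z -> s / _ #: no change
3. 0 -> i / C _ C: no change
surface: piepazokilu


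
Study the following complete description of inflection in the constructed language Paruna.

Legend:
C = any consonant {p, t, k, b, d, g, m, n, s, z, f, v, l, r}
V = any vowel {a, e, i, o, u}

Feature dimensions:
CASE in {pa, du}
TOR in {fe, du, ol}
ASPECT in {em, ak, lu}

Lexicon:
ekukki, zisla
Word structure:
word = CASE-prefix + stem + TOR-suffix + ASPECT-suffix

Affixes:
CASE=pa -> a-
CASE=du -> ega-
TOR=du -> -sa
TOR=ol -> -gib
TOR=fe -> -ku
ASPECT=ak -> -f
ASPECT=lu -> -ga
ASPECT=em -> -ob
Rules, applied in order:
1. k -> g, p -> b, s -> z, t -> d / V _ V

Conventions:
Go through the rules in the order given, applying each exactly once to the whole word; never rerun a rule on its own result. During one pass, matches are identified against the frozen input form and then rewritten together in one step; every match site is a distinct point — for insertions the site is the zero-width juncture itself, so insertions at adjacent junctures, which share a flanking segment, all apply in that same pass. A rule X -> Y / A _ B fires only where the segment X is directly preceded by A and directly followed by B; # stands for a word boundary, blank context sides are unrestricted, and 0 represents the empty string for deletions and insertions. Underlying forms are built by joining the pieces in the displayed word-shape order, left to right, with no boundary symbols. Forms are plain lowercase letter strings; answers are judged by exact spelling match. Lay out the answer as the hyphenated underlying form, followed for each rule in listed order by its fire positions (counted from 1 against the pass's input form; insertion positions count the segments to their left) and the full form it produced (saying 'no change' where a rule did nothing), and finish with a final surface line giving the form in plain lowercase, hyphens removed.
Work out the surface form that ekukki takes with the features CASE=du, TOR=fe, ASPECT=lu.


underlying: ega-ekukki-ku-ga
1. k -> g, p -> b, s -> z, t -> d / V _ V: fires at position(s) 5, 10: egaegukkiguga
surface: egaegukkiguga


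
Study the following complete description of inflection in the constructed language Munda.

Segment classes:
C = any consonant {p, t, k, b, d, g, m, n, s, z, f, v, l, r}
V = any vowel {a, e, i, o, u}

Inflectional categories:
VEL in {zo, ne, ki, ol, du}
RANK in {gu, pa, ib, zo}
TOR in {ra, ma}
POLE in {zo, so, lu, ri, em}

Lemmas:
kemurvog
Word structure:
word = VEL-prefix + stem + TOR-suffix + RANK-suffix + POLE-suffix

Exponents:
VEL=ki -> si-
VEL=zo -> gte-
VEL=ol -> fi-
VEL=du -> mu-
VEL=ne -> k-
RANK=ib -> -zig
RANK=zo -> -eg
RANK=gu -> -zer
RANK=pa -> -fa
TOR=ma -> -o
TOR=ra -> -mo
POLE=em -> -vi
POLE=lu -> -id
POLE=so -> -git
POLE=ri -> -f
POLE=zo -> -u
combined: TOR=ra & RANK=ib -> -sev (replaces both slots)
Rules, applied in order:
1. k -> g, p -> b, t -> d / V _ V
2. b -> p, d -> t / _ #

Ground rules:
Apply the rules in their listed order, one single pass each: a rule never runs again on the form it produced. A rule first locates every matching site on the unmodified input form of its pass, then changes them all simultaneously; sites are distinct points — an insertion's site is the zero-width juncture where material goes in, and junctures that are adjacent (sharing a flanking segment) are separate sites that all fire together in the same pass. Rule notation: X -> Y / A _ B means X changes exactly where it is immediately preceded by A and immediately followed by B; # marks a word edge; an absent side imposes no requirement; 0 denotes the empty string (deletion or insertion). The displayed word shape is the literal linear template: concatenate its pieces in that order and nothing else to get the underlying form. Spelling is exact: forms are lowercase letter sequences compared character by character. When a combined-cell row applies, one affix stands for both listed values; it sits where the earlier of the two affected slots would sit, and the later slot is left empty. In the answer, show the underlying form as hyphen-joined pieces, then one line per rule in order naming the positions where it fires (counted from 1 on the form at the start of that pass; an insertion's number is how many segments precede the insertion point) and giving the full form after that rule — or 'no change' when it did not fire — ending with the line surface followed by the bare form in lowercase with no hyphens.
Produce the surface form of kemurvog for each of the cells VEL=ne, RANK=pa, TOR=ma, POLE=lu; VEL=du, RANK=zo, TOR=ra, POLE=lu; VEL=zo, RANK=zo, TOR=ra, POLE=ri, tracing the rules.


cell VEL=ne, RANK=pa, TOR=ma, POLE=lu:
underlying: k-kemurvog-o-fa-id
1. k -> g, p -> b, t -> d / V _ V: no change
2. b -> p, d -> t / _ #: fires at position(s) 14: kkemurvogofait
surface: kkemurvogofait

cell VEL=du, RANK=zo, TOR=ra, POLE=lu:
underlying: mu-kemurvog-mo-eg-id
1. k -> g, p -> b, t -> d / V _ V: fires at position(s) 3: mugemurvogmoegid
2. b -> p, d -> t / _ #: fires at position(s) 16: mugemurvogmoegit
surface: mugemurvogmoegit

cell VEL=zo, RANK=zo, TOR=ra, POLE=ri:
underlying: gte-kemurvog-mo-eg-f
1. k -> g, p -> b, t -> d / V _ V: fires at position(s) 4: gtegemurvogmoegf
2. b -> p, d -> t / _ #: no change
surface: gtegemurvogmoegf


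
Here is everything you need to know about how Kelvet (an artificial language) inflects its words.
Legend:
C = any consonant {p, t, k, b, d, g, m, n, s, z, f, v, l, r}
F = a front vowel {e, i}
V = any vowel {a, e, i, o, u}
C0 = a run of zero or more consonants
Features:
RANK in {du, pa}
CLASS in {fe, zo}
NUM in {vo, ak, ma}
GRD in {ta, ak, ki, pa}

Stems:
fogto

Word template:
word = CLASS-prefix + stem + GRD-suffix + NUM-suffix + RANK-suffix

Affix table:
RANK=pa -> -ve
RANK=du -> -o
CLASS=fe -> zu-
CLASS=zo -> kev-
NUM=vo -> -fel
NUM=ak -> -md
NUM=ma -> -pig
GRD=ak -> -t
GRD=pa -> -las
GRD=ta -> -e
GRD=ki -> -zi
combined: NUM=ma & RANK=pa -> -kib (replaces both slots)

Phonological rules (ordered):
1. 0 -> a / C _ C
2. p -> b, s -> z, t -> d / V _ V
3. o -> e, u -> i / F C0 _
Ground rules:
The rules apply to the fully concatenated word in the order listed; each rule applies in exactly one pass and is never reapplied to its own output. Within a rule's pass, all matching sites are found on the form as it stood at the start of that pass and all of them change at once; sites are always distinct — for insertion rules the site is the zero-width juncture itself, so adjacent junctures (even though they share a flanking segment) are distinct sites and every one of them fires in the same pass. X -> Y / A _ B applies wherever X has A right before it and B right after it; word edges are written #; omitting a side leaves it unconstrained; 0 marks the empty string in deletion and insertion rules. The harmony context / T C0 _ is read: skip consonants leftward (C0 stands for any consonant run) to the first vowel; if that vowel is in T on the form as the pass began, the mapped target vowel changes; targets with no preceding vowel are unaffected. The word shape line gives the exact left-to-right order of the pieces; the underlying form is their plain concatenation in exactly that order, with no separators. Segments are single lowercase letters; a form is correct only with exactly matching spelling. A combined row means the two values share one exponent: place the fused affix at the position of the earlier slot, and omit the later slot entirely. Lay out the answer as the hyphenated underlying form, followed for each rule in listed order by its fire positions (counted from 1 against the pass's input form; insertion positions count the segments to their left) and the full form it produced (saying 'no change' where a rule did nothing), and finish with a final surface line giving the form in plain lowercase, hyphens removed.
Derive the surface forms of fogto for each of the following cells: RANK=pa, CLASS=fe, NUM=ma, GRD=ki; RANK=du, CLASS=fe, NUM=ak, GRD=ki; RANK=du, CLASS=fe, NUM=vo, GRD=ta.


cell RANK=pa, CLASS=fe, NUM=ma, GRD=ki:
underlying: zu-fogto-zi-kib
1. 0 -> a / C _ C: inserts after position(s) 5: zufogatozikib
2. p -> b, s -> z, t -> d / V _ V: fires at position(s) 7: zufogadozikib
3. o -> e, u -> i / F C0 _: no change
surface: zufogadozikib

cell RANK=du, CLASS=fe, NUM=ak, GRD=ki:
underlying: zu-fogto-zi-md-o
1. 0 -> a / C _ C: inserts after position(s) 5, 10: zufogatozimado
2. p -> b, s -> z, t -> d / V _ V: fires at position(s) 7: zufogadozimado
3. o -> e, u -> i / F C0 _: no change
surface: zufogadozimado

cell RANK=du, CLASS=fe, NUM=vo, GRD=ta:
underlying: zu-fogto-e-fel-o
1. 0 -> a / C _ C: inserts after position(s) 5: zufogatoefelo
2. p -> b, s -> z, t -> d / V _ V: fires at position(s) 7: zufogadoefelo
3. o -> e, u -> i / F C0 _: fires at position(s) 13: zufogadoefele
surface: zufogadoefele


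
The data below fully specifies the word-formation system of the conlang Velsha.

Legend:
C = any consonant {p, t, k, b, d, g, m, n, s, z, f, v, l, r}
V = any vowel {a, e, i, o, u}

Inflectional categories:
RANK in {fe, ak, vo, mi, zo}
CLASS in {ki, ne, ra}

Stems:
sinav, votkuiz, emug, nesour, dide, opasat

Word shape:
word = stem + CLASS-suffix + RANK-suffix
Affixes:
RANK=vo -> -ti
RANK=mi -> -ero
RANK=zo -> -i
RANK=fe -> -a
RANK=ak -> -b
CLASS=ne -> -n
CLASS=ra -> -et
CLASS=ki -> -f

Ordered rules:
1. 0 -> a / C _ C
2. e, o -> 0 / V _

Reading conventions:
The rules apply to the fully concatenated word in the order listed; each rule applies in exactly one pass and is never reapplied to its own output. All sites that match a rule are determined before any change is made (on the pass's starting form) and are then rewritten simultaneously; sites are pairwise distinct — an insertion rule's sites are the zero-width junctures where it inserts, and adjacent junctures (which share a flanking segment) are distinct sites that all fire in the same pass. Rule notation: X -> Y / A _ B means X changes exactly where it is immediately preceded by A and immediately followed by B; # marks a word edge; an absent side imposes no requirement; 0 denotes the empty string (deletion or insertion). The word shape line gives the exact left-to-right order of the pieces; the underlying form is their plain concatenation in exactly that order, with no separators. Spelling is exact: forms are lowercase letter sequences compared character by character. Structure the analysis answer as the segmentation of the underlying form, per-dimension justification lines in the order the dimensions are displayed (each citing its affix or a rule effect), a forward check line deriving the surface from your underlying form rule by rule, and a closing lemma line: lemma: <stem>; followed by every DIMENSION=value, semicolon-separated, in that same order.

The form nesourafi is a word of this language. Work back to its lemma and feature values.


underlying: nesour-f-i
RANK=zo - signalled by the affix -i
CLASS=ki - signalled by the affix -f
check: nesourfi -> nesourafi -> nesourafi
lemma: nesour; RANK=zo; CLASS=ki


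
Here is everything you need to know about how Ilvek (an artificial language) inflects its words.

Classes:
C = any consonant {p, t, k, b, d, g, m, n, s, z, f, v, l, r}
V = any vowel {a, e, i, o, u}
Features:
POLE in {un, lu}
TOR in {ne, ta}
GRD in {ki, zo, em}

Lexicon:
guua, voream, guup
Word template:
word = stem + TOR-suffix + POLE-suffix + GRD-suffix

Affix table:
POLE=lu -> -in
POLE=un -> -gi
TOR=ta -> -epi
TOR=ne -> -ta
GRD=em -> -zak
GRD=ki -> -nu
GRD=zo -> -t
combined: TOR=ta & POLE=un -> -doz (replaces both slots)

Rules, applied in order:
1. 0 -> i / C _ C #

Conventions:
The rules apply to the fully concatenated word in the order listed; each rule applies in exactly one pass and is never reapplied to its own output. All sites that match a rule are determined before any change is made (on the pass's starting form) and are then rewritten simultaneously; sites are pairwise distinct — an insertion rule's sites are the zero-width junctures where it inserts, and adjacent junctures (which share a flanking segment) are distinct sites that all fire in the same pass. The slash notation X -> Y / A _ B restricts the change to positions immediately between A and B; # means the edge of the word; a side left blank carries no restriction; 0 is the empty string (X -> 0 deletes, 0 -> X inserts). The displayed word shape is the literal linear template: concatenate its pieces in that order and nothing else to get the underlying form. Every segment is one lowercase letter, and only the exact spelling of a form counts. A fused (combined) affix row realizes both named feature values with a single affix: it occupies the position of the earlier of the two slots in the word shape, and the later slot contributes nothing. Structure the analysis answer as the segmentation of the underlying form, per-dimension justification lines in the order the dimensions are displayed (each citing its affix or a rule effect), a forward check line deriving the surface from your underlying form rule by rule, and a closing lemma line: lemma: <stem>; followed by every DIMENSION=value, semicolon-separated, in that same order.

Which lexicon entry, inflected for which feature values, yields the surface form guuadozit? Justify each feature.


underlying: guua-doz-t
POLE=un - signalled by the combined affix row
TOR=ta - signalled by the combined affix row
GRD=zo - signalled by the affix -t
check: guuadozt -> guuadozit
lemma: guua; POLE=un; TOR=ta; GRD=zo


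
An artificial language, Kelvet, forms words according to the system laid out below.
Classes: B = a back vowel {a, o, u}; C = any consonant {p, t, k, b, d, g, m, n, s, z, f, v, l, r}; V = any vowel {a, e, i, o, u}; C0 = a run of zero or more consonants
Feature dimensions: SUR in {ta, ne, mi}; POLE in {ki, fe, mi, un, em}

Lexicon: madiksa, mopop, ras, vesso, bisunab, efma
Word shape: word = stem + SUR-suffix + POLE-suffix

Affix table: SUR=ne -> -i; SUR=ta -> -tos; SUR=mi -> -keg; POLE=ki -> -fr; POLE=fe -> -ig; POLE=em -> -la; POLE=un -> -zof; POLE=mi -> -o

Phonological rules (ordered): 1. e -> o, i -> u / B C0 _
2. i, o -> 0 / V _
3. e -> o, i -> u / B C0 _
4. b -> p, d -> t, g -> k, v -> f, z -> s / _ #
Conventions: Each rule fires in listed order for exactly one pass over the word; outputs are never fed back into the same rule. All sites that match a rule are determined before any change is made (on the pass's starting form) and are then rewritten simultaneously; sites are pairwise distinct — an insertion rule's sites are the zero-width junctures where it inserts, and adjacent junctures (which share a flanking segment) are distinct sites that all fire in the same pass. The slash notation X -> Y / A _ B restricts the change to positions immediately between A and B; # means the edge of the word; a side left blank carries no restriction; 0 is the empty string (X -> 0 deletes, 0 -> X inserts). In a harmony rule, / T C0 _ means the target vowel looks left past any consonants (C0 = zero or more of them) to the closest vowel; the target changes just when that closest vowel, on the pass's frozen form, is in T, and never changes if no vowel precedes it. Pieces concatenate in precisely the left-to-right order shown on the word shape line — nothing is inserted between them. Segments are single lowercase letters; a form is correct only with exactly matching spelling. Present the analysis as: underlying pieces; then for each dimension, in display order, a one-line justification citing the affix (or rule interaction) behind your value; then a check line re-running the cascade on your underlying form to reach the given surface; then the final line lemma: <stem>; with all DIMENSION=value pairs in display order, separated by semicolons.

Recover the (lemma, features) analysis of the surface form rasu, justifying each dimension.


underlying: ras-i-o
SUR=ne - signalled by the affix -i
POLE=mi - signalled by the affix -o
check: rasio -> rasuo -> rasu -> rasu -> rasu
lemma: ras; SUR=ne; POLE=mi


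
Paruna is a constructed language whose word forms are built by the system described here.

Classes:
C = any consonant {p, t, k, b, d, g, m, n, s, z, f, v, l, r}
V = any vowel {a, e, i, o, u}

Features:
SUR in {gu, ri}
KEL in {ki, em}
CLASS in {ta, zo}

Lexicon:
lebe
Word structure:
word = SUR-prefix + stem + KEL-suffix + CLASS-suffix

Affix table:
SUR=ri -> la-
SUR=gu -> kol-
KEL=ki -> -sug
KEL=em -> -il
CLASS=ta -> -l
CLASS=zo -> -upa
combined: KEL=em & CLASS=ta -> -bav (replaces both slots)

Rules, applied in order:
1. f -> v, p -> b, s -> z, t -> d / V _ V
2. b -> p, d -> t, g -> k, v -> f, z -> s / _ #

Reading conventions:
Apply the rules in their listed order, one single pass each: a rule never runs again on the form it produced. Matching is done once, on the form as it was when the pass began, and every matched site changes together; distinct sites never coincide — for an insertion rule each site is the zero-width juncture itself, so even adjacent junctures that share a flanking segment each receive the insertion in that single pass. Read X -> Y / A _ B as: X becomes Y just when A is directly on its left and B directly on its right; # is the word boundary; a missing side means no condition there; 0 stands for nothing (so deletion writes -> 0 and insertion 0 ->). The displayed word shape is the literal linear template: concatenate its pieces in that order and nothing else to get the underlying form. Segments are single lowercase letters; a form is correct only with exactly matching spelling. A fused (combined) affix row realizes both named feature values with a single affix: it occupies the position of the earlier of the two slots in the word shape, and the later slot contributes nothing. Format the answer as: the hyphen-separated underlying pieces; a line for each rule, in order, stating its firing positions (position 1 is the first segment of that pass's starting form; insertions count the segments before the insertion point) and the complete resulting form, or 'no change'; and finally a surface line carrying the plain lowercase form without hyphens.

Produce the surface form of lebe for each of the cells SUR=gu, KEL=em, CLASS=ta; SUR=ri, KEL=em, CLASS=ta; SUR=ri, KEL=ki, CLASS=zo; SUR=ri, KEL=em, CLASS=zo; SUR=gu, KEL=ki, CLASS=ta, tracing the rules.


cell SUR=gu, KEL=em, CLASS=ta:
underlying: kol-lebe-bav
1. f -> v, p -> b, s -> z, t -> d / V _ V: no change
2. b -> p, d -> t, g -> k, v -> f, z -> s / _ #: fires at position(s) 10: kollebebaf
surface: kollebebaf

cell SUR=ri, KEL=em, CLASS=ta:
underlying: la-lebe-bav
1. f -> v, p -> b, s -> z, t -> d / V _ V: no change
2. b -> p, d -> t, g -> k, v -> f, z -> s / _ #: fires at position(s) 9: lalebebaf
surface: lalebebaf

cell SUR=ri, KEL=ki, CLASS=zo:
underlying: la-lebe-sug-upa
1. f -> v, p -> b, s -> z, t -> d / V _ V: fires at position(s) 7, 11: lalebezuguba
2. b -> p, d -> t, g -> k, v -> f, z -> s / _ #: no change
surface: lalebezuguba

cell SUR=ri, KEL=em, CLASS=zo:
underlying: la-lebe-il-upa
1. f -> v, p -> b, s -> z, t -> d / V _ V: fires at position(s) 10: lalebeiluba
2. b -> p, d -> t, g -> k, v -> f, z -> s / _ #: no change
surface: lalebeiluba

cell SUR=gu, KEL=ki, CLASS=ta:
underlying: kol-lebe-sug-l
1. f -> v, p -> b, s -> z, t -> d / V _ V: fires at position(s) 8: kollebezugl
2. b -> p, d -> t, g -> k, v -> f, z -> s / _ #: no change
surface: kollebezugl
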